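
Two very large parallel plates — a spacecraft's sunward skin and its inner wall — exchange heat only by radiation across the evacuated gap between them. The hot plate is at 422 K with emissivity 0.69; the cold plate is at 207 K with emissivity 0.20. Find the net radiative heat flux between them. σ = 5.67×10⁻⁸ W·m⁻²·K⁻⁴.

For two infinite grey parallel plates, q = σ(T₁⁴ − T₂⁴)/(1/ε₁ + 1/ε₂ − 1).
T₁⁴ − T₂⁴ = 3.171×10¹⁰ − 1.836×10⁹ = 2.988×10¹⁰ K⁴.
1/ε₁ + 1/ε₂ − 1 = 1.449 + 5.000 − 1 = 5.449.
q = 5.67×10⁻⁸ × 2.988×10¹⁰ / 5.449.

q ≈ 311 W/m²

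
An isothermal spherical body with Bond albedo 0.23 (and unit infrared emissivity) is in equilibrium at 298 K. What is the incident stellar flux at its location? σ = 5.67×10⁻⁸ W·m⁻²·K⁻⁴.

S ≈ 2320 W/m²

(1−a)S·πr² = σ·4πr²·T⁴ ⇒ S = 4σT⁴/(1−a).
S = 4·5.67×10⁻⁸·7.886×10⁹/0.770.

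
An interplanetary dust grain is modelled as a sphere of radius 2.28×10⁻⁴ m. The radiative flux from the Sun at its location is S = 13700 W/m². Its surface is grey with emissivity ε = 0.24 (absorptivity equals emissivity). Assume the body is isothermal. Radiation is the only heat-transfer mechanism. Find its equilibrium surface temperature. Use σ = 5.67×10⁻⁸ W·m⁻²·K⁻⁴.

T ≈ 496 K

At equilibrium, absorbed power = emitted power.
Absorbing cross-section = πr² = 1.633×10⁻⁷ m²; emitting surface = 4πr² = 6.533×10⁻⁷ m² (ratio 4).
εS·A_cross = εσ·A_surf·T⁴  ⇒  T⁴ = S/(4σ)   (ε cancels).
T⁴ = 13700/(4·5.67×10⁻⁸) = 6.041×10¹⁰ K⁴.
T = (6.041×10¹⁰)^(1/4).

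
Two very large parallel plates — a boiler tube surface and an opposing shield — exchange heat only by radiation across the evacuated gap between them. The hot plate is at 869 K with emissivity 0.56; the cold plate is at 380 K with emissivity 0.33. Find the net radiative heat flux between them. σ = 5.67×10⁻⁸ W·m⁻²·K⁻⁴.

q ≈ 8160 W/m²

For two infinite grey parallel plates, q = σ(T₁⁴ − T₂⁴)/(1/ε₁ + 1/ε₂ − 1).
T₁⁴ − T₂⁴ = 5.703×10¹¹ − 2.085×10¹⁰ = 5.494×10¹¹ K⁴.
1/ε₁ + 1/ε₂ − 1 = 1.786 + 3.030 − 1 = 3.816.
q = 5.67×10⁻⁸ × 5.494×10¹¹ / 3.816.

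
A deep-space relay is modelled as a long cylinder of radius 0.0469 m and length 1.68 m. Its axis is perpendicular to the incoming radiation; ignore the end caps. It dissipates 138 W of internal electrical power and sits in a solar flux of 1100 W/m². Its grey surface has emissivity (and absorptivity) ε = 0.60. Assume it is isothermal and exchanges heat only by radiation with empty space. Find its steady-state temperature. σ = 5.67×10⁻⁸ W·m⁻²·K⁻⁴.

At steady state, absorbed solar power + internal power = radiated power.
Absorbed: α·S·A_cross = 0.60·1100·0.1576 = 104.0 W (cross-section 2rL).
Total input = 104.0 + 138 = 242.0 W.
Radiated: εσ·A_surf·T⁴ with A_surf = 2πrL = 0.4951 m².
T⁴ = 242.0/(0.60·5.67×10⁻⁸·0.4951) = 1.437×10¹⁰ K⁴.

T ≈ 346 K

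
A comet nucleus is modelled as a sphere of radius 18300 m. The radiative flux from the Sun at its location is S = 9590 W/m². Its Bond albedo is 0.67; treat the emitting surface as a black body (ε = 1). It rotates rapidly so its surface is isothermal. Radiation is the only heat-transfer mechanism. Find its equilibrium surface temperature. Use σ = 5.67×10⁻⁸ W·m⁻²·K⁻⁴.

At equilibrium, absorbed power = emitted power.
Absorbing cross-section = πr² = 1.052×10⁹ m²; emitting surface = 4πr² = 4.208×10⁹ m² (ratio 4).
(1−a)S·A_cross = εσ·A_surf·T⁴  ⇒  T⁴ = (1−a)S/(4σ).
T⁴ = 0.330·9590/(4·5.67×10⁻⁸) = 1.395×10¹⁰ K⁴.
T = (1.395×10¹⁰)^(1/4).

T ≈ 344 K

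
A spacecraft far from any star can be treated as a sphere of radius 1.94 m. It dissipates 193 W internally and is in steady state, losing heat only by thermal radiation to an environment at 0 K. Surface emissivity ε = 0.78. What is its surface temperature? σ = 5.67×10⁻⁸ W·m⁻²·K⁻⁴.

Steady state: internal power = radiated power, P = εσA T⁴.
Radiating area A = 4πr² = 47.29 m².
T⁴ = P/(εσA) = 193/(0.78·5.67×10⁻⁸·47.29) = 9.227×10⁷ K⁴.
T = (9.227×10⁷)^(1/4).

T ≈ 98.0 K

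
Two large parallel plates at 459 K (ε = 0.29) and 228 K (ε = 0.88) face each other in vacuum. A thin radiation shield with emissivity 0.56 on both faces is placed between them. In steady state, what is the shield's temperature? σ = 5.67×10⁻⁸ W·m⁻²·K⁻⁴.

T_s ≈ 354 K

In steady state the net flux on the hot side equals that on the cold side.
σ(T₁⁴−T_s⁴)/D₁ = σ(T_s⁴−T₂⁴)/D₂, with D₁ = 1/ε₁+1/ε_s−1 = 4.234, D₂ = 1/ε_s+1/ε₂−1 = 1.922.
Solve for T_s⁴: T_s⁴ = (D₂·T₁⁴ + D₁·T₂⁴)/(D₁+D₂) = 1.572×10¹⁰ K⁴.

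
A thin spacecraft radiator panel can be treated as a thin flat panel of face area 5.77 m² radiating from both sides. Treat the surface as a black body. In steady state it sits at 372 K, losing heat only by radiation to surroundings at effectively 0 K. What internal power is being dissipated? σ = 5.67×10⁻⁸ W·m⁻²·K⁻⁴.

P ≈ 12500 W

Steady state: P = εσA T⁴.
A = 2·5.77 = 11.54 m²; T⁴ = (372)⁴ = 1.915×10¹⁰ K⁴.
P = 1.0 × 5.67×10⁻⁸ × 11.54 × 1.915×10¹⁰.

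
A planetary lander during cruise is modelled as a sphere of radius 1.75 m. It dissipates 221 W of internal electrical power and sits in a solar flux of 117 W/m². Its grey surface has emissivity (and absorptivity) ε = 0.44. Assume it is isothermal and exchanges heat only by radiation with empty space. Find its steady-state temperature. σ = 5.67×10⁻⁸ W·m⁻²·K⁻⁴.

At steady state, absorbed solar power + internal power = radiated power.
Absorbed: α·S·A_cross = 0.44·117·9.621 = 495.3 W (cross-section πr²).
Total input = 495.3 + 221 = 716.3 W.
Radiated: εσ·A_surf·T⁴ with A_surf = 4πr² = 38.48 m².
T⁴ = 716.3/(0.44·5.67×10⁻⁸·38.48) = 7.461×10⁸ K⁴.

T ≈ 165 K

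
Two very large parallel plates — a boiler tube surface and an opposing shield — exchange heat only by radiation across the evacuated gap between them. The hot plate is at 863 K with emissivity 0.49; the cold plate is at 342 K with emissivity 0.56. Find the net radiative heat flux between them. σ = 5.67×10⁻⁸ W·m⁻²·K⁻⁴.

q ≈ 10900 W/m²

For two infinite grey parallel plates, q = σ(T₁⁴ − T₂⁴)/(1/ε₁ + 1/ε₂ − 1).
T₁⁴ − T₂⁴ = 5.547×10¹¹ − 1.368×10¹⁰ = 5.410×10¹¹ K⁴.
1/ε₁ + 1/ε₂ − 1 = 2.041 + 1.786 − 1 = 2.827.
q = 5.67×10⁻⁸ × 5.410×10¹¹ / 2.827.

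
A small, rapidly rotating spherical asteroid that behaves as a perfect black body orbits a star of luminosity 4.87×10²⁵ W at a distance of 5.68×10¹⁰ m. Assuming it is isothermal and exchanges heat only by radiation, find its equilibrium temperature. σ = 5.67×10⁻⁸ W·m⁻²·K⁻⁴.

T ≈ 270 K

First find the stellar flux at distance d: S = L/(4πd²) = 4.87×10²⁵/(4π·(5.68×10¹⁰)²) = 1201 W/m².
For an isothermal sphere, absorbed (1−a)S·πr² = emitted σ·4πr²·T⁴, so T⁴ = (1−a)S/(4σ).
T⁴ = 1.00·1201/(4·5.67×10⁻⁸) = 5.296×10⁹ K⁴.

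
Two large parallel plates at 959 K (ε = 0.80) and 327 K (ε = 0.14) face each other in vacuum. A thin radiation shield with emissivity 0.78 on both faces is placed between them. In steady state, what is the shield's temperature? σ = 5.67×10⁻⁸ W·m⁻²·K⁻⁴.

In steady state the net flux on the hot side equals that on the cold side.
σ(T₁⁴−T_s⁴)/D₁ = σ(T_s⁴−T₂⁴)/D₂, with D₁ = 1/ε₁+1/ε_s−1 = 1.532, D₂ = 1/ε_s+1/ε₂−1 = 7.425.
Solve for T_s⁴: T_s⁴ = (D₂·T₁⁴ + D₁·T₂⁴)/(D₁+D₂) = 7.031×10¹¹ K⁴.

T_s ≈ 916 K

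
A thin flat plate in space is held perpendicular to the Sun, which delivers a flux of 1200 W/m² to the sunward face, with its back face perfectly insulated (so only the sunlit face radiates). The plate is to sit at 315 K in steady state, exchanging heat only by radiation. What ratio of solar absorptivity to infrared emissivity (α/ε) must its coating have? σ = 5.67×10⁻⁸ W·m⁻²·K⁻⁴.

α/ε ≈ 0.465

Balance: αS·A = εσ·1A·T⁴ ⇒ α/ε = σT⁴/S.
α/ε = 5.67×10⁻⁸·(315)⁴/1200 = 5.67×10⁻⁸·9.846×10⁹/1200.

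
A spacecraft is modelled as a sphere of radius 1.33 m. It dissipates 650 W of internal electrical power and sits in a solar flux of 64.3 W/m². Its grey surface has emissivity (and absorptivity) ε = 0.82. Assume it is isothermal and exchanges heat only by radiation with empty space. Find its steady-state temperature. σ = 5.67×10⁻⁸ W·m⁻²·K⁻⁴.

T ≈ 174 K

At steady state, absorbed solar power + internal power = radiated power.
Absorbed: α·S·A_cross = 0.82·64.3·5.557 = 293.0 W (cross-section πr²).
Total input = 293.0 + 650 = 943.0 W.
Radiated: εσ·A_surf·T⁴ with A_surf = 4πr² = 22.23 m².
T⁴ = 943.0/(0.82·5.67×10⁻⁸·22.23) = 9.124×10⁸ K⁴.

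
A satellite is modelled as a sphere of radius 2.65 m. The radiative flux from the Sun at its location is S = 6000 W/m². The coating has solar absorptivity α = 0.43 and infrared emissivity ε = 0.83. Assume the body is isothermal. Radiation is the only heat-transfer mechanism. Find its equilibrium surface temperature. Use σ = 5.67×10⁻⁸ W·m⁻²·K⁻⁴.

T ≈ 342 K

At equilibrium, absorbed power = emitted power.
Absorbing cross-section = πr² = 22.06 m²; emitting surface = 4πr² = 88.25 m² (ratio 4).
αS·A_cross = εσ·A_surf·T⁴  ⇒  T⁴ = αS/(ε·4σ).
T⁴ = 0.430·6000/(0.83·4·5.67×10⁻⁸) = 1.371×10¹⁰ K⁴.
T = (1.371×10¹⁰)^(1/4).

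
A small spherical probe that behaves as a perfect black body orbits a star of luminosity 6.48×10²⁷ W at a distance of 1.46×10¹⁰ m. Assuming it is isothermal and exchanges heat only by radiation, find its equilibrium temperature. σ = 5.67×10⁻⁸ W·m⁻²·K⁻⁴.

First find the stellar flux at distance d: S = L/(4πd²) = 6.48×10²⁷/(4π·(1.46×10¹⁰)²) = 2.419×10⁶ W/m².
For an isothermal sphere, absorbed (1−a)S·πr² = emitted σ·4πr²·T⁴, so T⁴ = (1−a)S/(4σ).
T⁴ = 1.00·2.419×10⁶/(4·5.67×10⁻⁸) = 1.067×10¹³ K⁴.

T ≈ 1810 K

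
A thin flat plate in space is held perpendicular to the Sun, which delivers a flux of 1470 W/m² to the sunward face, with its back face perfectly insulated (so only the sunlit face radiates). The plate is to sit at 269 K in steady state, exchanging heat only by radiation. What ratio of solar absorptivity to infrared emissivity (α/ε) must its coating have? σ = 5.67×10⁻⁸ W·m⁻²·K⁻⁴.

Balance: αS·A = εσ·1A·T⁴ ⇒ α/ε = σT⁴/S.
α/ε = 5.67×10⁻⁸·(269)⁴/1470 = 5.67×10⁻⁸·5.236×10⁹/1470.

α/ε ≈ 0.202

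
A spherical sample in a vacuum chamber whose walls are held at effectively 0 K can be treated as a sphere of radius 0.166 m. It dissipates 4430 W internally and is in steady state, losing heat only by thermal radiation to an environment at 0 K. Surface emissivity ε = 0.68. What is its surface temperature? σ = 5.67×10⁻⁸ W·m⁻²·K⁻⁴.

T ≈ 759 K

Steady state: internal power = radiated power, P = εσA T⁴.
Radiating area A = 4πr² = 0.3463 m².
T⁴ = P/(εσA) = 4430/(0.68·5.67×10⁻⁸·0.3463) = 3.318×10¹¹ K⁴.
T = (3.318×10¹¹)^(1/4).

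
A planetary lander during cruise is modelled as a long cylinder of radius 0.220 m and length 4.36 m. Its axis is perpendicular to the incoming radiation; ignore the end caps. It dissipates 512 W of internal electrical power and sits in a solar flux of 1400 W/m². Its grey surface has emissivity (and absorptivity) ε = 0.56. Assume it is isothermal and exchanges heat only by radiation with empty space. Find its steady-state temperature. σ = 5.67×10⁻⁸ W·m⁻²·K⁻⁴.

At steady state, absorbed solar power + internal power = radiated power.
Absorbed: α·S·A_cross = 0.56·1400·1.918 = 1504 W (cross-section 2rL).
Total input = 1504 + 512 = 2016 W.
Radiated: εσ·A_surf·T⁴ with A_surf = 2πrL = 6.027 m².
T⁴ = 2016/(0.56·5.67×10⁻⁸·6.027) = 1.054×10¹⁰ K⁴.

T ≈ 320 K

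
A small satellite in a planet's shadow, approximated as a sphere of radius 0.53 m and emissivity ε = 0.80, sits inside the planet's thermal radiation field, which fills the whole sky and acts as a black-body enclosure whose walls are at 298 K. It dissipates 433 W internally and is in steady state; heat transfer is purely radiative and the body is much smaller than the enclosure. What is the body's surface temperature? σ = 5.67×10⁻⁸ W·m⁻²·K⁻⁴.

For a small grey body in a large enclosure, net radiated power = εσA(T⁴ − T_w⁴).
Steady state: P = εσA(T⁴ − T_w⁴) with A = 4πr² = 3.530 m².
T⁴ = P/(εσA) + T_w⁴ = 433/(0.80·5.67×10⁻⁸·3.530) + (298)⁴
    = 2.704×10⁹ + 7.886×10⁹ = 1.059×10¹⁰ K⁴.

T ≈ 321 K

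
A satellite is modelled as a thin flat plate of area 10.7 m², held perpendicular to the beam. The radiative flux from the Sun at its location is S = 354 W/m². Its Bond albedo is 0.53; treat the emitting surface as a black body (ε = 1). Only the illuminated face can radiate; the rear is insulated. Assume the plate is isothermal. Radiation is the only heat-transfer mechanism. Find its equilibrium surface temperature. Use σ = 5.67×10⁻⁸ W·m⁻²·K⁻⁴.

T ≈ 233 K

At equilibrium, absorbed power = emitted power.
Absorbing cross-section = A = 10.70 m²; emitting surface = A = 10.70 m² (ratio 1).
(1−a)S·A_cross = εσ·A_surf·T⁴  ⇒  T⁴ = (1−a)S/(1σ).
T⁴ = 0.470·354/(1·5.67×10⁻⁸) = 2.934×10⁹ K⁴.
T = (2.934×10⁹)^(1/4).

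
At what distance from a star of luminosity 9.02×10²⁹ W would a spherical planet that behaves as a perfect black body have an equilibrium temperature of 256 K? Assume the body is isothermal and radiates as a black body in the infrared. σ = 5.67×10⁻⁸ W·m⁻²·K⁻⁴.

For an isothermal black-emitting sphere, (1−a)S·πr² = σ·4πr²·T⁴ ⇒ S = 4σT⁴/(1−a).
S = 4·5.67×10⁻⁸·(256)⁴/1.00 = 974.1 W/m².
Flux falls as S = L/(4πd²), so d = √(L/(4πS)) = √(9.02×10²⁹/(4π·974.1)).

d ≈ 8.58×10¹² m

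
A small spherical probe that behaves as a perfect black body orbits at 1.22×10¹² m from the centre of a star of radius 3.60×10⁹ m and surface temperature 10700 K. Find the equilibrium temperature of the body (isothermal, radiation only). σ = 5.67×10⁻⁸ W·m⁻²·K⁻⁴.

T ≈ 411 K

The star's surface emits σT_*⁴; at distance d the flux is S = σT_*⁴(R_*/d)².
S = 5.67×10⁻⁸·(10700)⁴·(3.60×10⁹/1.22×10¹²)² = 6471 W/m².
For an isothermal sphere T⁴ = (1−a)S/(4σ) = 2.853×10¹⁰ K⁴.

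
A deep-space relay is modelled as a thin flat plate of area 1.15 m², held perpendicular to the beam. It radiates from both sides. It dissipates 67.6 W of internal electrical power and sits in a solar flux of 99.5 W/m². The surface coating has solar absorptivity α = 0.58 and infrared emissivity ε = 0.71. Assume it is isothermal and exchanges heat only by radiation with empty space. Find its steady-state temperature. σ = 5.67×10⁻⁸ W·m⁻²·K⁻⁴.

At steady state, absorbed solar power + internal power = radiated power.
Absorbed: α·S·A_cross = 0.58·99.5·1.150 = 66.37 W (cross-section A).
Total input = 66.37 + 67.6 = 134.0 W.
Radiated: εσ·A_surf·T⁴ with A_surf = 2A = 2.300 m².
T⁴ = 134.0/(0.71·5.67×10⁻⁸·2.300) = 1.447×10⁹ K⁴.

T ≈ 195 K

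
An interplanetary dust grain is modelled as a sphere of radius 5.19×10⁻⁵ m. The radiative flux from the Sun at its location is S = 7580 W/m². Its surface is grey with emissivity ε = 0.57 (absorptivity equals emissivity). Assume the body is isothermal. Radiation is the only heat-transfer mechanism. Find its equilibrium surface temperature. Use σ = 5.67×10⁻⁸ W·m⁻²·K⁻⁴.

At equilibrium, absorbed power = emitted power.
Absorbing cross-section = πr² = 8.462×10⁻⁹ m²; emitting surface = 4πr² = 3.385×10⁻⁸ m² (ratio 4).
εS·A_cross = εσ·A_surf·T⁴  ⇒  T⁴ = S/(4σ)   (ε cancels).
T⁴ = 7580/(4·5.67×10⁻⁸) = 3.342×10¹⁰ K⁴.
T = (3.342×10¹⁰)^(1/4).

T ≈ 428 K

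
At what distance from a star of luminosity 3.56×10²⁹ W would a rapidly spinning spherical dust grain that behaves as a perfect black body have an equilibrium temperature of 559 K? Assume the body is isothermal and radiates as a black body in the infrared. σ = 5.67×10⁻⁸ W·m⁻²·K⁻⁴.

d ≈ 1.13×10¹² m

For an isothermal black-emitting sphere, (1−a)S·πr² = σ·4πr²·T⁴ ⇒ S = 4σT⁴/(1−a).
S = 4·5.67×10⁻⁸·(559)⁴/1.00 = 22150 W/m².
Flux falls as S = L/(4πd²), so d = √(L/(4πS)) = √(3.56×10²⁹/(4π·22150)).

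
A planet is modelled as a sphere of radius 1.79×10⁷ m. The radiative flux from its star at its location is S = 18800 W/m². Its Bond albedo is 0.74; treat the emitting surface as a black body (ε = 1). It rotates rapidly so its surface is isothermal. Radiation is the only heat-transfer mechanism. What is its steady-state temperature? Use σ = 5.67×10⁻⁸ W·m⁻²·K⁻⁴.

At equilibrium, absorbed power = emitted power.
Absorbing cross-section = πr² = 1.007×10¹⁵ m²; emitting surface = 4πr² = 4.026×10¹⁵ m² (ratio 4).
(1−a)S·A_cross = εσ·A_surf·T⁴  ⇒  T⁴ = (1−a)S/(4σ).
T⁴ = 0.260·18800/(4·5.67×10⁻⁸) = 2.155×10¹⁰ K⁴.
T = (2.155×10¹⁰)^(1/4).

T ≈ 383 K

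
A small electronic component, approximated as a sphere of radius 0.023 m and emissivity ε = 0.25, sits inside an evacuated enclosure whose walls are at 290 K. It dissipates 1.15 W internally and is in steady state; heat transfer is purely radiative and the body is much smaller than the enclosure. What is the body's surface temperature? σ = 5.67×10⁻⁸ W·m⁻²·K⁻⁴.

T ≈ 373 K

For a small grey body in a large enclosure, net radiated power = εσA(T⁴ − T_w⁴).
Steady state: P = εσA(T⁴ − T_w⁴) with A = 4πr² = 0.006648 m².
T⁴ = P/(εσA) + T_w⁴ = 1.15/(0.25·5.67×10⁻⁸·0.006648) + (290)⁴
    = 1.220×10¹⁰ + 7.073×10⁹ = 1.928×10¹⁰ K⁴.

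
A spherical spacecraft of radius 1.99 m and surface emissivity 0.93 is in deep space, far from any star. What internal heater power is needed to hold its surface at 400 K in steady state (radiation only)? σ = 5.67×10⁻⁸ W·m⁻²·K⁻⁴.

P = εσ·4πr²·T⁴.
4πr² = 49.76 m²; T⁴ = 2.560×10¹⁰ K⁴.
P = 0.93·5.67×10⁻⁸·49.76·2.560×10¹⁰.

P ≈ 67200 W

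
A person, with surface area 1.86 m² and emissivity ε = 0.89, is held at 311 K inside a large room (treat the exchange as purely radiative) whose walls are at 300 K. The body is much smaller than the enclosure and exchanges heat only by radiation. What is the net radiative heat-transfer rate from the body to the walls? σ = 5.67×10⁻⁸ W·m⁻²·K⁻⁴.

For a small grey body in a large enclosure: P_net = εσA(T_body⁴ − T_wall⁴).
A = 1.86 m²; T_body⁴ − T_wall⁴ = 9.355×10⁹ − 8.100×10⁹ = 1.255×10⁹ K⁴.
|P_net| = 0.89·5.67×10⁻⁸·1.860·1.255×10⁹.

P_net ≈ 118 W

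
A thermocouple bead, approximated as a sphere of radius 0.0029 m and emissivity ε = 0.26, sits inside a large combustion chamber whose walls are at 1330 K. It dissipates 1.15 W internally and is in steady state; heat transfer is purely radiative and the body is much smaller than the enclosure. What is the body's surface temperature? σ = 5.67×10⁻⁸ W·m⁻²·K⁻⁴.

T ≈ 1400 K

For a small grey body in a large enclosure, net radiated power = εσA(T⁴ − T_w⁴).
Steady state: P = εσA(T⁴ − T_w⁴) with A = 4πr² = 1.057×10⁻⁴ m².
T⁴ = P/(εσA) + T_w⁴ = 1.15/(0.26·5.67×10⁻⁸·1.057×10⁻⁴) + (1330)⁴
    = 7.381×10¹¹ + 3.129×10¹² = 3.867×10¹² K⁴.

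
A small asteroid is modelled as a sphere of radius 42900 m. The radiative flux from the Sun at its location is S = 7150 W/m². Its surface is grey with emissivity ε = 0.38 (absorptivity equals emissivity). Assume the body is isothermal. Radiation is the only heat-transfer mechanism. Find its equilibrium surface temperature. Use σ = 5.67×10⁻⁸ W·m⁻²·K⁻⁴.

At equilibrium, absorbed power = emitted power.
Absorbing cross-section = πr² = 5.782×10⁹ m²; emitting surface = 4πr² = 2.313×10¹⁰ m² (ratio 4).
εS·A_cross = εσ·A_surf·T⁴  ⇒  T⁴ = S/(4σ)   (ε cancels).
T⁴ = 7150/(4·5.67×10⁻⁸) = 3.153×10¹⁰ K⁴.
T = (3.153×10¹⁰)^(1/4).

T ≈ 421 K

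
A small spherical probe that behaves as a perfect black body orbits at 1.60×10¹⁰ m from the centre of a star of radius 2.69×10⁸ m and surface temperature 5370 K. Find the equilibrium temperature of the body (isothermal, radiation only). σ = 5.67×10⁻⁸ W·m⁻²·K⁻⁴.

The star's surface emits σT_*⁴; at distance d the flux is S = σT_*⁴(R_*/d)².
S = 5.67×10⁻⁸·(5370)⁴·(2.69×10⁸/1.60×10¹⁰)² = 13330 W/m².
For an isothermal sphere T⁴ = (1−a)S/(4σ) = 5.876×10¹⁰ K⁴.

T ≈ 492 K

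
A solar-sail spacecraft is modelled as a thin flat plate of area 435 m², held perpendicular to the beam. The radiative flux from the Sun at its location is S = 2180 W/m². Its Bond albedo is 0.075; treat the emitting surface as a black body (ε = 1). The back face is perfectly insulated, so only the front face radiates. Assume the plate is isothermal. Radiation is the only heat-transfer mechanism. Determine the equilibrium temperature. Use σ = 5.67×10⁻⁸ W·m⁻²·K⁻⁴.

T ≈ 434 K

At equilibrium, absorbed power = emitted power.
Absorbing cross-section = A = 435.0 m²; emitting surface = A = 435.0 m² (ratio 1).
(1−a)S·A_cross = εσ·A_surf·T⁴  ⇒  T⁴ = (1−a)S/(1σ).
T⁴ = 0.925·2180/(1·5.67×10⁻⁸) = 3.556×10¹⁰ K⁴.
T = (3.556×10¹⁰)^(1/4).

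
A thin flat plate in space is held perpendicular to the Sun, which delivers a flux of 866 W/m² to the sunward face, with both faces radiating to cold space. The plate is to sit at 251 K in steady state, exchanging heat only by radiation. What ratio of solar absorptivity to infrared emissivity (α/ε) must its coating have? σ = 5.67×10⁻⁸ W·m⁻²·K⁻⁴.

α/ε ≈ 0.520

Balance: αS·A = εσ·2A·T⁴ ⇒ α/ε = 2σT⁴/S.
α/ε = 2·5.67×10⁻⁸·(251)⁴/866 = 2·5.67×10⁻⁸·3.969×10⁹/866.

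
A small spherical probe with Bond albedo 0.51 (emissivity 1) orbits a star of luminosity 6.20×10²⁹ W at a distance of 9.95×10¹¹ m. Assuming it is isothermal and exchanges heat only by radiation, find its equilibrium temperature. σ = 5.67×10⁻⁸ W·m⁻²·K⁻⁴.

T ≈ 573 K

First find the stellar flux at distance d: S = L/(4πd²) = 6.20×10²⁹/(4π·(9.95×10¹¹)²) = 49840 W/m².
For an isothermal sphere, absorbed (1−a)S·πr² = emitted σ·4πr²·T⁴, so T⁴ = (1−a)S/(4σ).
T⁴ = 0.490·49840/(4·5.67×10⁻⁸) = 1.077×10¹¹ K⁴.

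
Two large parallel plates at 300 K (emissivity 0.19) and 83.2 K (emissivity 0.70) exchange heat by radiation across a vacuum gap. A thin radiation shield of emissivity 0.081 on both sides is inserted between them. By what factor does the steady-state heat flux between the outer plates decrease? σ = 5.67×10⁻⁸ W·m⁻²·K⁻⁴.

Without shield: q₀ = σΔ(T⁴)/(1/ε₁+1/ε₂−1) with denominator 5.692.
With shield the two gaps are in series; the resistances add: (1/ε₁+1/ε_s−1)+(1/ε_s+1/ε₂−1) = 16.61+12.77 = 29.38.
Heat-flux ratio q₀/q = 29.38/5.692.

factor ≈ 5.16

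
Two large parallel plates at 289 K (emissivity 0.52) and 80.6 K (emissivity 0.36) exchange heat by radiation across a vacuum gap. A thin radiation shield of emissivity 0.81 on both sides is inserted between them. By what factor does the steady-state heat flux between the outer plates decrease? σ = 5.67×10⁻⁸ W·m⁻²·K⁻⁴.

Without shield: q₀ = σΔ(T⁴)/(1/ε₁+1/ε₂−1) with denominator 3.701.
With shield the two gaps are in series; the resistances add: (1/ε₁+1/ε_s−1)+(1/ε_s+1/ε₂−1) = 2.158+3.012 = 5.170.
Heat-flux ratio q₀/q = 5.170/3.701.

factor ≈ 1.40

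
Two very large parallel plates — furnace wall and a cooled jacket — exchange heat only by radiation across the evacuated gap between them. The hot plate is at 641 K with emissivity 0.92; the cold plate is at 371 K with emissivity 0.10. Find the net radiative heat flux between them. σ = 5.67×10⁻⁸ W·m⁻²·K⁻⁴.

For two infinite grey parallel plates, q = σ(T₁⁴ − T₂⁴)/(1/ε₁ + 1/ε₂ − 1).
T₁⁴ − T₂⁴ = 1.688×10¹¹ − 1.895×10¹⁰ = 1.499×10¹¹ K⁴.
1/ε₁ + 1/ε₂ − 1 = 1.087 + 10.00 − 1 = 10.09.
q = 5.67×10⁻⁸ × 1.499×10¹¹ / 10.09.

q ≈ 842 W/m²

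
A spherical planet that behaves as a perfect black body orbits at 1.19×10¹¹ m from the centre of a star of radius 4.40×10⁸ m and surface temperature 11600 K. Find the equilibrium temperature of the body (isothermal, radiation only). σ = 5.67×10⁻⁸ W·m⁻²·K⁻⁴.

T ≈ 499 K

The star's surface emits σT_*⁴; at distance d the flux is S = σT_*⁴(R_*/d)².
S = 5.67×10⁻⁸·(11600)⁴·(4.40×10⁸/1.19×10¹¹)² = 14040 W/m².
For an isothermal sphere T⁴ = (1−a)S/(4σ) = 6.188×10¹⁰ K⁴.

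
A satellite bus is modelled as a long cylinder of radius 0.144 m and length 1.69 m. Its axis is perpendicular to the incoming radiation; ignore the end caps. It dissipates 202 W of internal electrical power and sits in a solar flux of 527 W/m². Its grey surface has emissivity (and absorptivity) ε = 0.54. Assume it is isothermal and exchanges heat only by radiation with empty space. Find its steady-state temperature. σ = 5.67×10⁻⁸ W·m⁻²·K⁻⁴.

T ≈ 292 K

At steady state, absorbed solar power + internal power = radiated power.
Absorbed: α·S·A_cross = 0.54·527·0.4867 = 138.5 W (cross-section 2rL).
Total input = 138.5 + 202 = 340.5 W.
Radiated: εσ·A_surf·T⁴ with A_surf = 2πrL = 1.529 m².
T⁴ = 340.5/(0.54·5.67×10⁻⁸·1.529) = 7.273×10⁹ K⁴.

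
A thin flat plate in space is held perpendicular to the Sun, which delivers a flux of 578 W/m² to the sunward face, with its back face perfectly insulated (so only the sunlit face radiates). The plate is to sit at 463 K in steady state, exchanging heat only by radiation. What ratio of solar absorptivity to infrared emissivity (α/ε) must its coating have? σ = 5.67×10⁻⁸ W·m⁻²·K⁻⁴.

Balance: αS·A = εσ·1A·T⁴ ⇒ α/ε = σT⁴/S.
α/ε = 5.67×10⁻⁸·(463)⁴/578 = 5.67×10⁻⁸·4.595×10¹⁰/578.

α/ε ≈ 4.51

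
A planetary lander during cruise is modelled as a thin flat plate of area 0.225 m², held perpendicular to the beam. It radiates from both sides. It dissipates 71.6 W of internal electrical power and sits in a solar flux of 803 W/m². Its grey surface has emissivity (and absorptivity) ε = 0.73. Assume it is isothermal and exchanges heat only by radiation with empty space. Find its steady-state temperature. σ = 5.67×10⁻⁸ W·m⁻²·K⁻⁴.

T ≈ 323 K

At steady state, absorbed solar power + internal power = radiated power.
Absorbed: α·S·A_cross = 0.73·803·0.2250 = 131.9 W (cross-section A).
Total input = 131.9 + 71.6 = 203.5 W.
Radiated: εσ·A_surf·T⁴ with A_surf = 2A = 0.4500 m².
T⁴ = 203.5/(0.73·5.67×10⁻⁸·0.4500) = 1.093×10¹⁰ K⁴.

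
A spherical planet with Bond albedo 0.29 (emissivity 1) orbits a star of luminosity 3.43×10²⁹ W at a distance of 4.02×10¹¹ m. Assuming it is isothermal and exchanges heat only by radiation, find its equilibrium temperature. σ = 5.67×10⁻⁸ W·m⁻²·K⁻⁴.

T ≈ 853 K

First find the stellar flux at distance d: S = L/(4πd²) = 3.43×10²⁹/(4π·(4.02×10¹¹)²) = 1.689×10⁵ W/m².
For an isothermal sphere, absorbed (1−a)S·πr² = emitted σ·4πr²·T⁴, so T⁴ = (1−a)S/(4σ).
T⁴ = 0.710·1.689×10⁵/(4·5.67×10⁻⁸) = 5.287×10¹¹ K⁴.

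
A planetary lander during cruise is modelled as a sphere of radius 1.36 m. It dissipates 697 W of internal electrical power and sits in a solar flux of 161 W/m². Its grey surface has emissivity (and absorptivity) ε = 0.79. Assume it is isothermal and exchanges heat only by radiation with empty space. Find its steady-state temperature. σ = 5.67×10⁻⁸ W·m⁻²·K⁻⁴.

At steady state, absorbed solar power + internal power = radiated power.
Absorbed: α·S·A_cross = 0.79·161·5.811 = 739.1 W (cross-section πr²).
Total input = 739.1 + 697 = 1436 W.
Radiated: εσ·A_surf·T⁴ with A_surf = 4πr² = 23.24 m².
T⁴ = 1436/(0.79·5.67×10⁻⁸·23.24) = 1.379×10⁹ K⁴.

T ≈ 193 K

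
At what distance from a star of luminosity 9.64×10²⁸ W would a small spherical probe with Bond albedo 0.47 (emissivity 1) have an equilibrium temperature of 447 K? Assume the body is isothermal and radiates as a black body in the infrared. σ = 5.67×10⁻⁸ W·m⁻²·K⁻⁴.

d ≈ 6.70×10¹¹ m

For an isothermal black-emitting sphere, (1−a)S·πr² = σ·4πr²·T⁴ ⇒ S = 4σT⁴/(1−a).
S = 4·5.67×10⁻⁸·(447)⁴/0.530 = 17080 W/m².
Flux falls as S = L/(4πd²), so d = √(L/(4πS)) = √(9.64×10²⁸/(4π·17080)).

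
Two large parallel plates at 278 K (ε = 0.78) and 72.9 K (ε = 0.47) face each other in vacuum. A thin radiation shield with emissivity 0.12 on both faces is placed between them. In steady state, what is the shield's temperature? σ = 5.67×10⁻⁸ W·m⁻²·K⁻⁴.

T_s ≈ 237 K

In steady state the net flux on the hot side equals that on the cold side.
σ(T₁⁴−T_s⁴)/D₁ = σ(T_s⁴−T₂⁴)/D₂, with D₁ = 1/ε₁+1/ε_s−1 = 8.615, D₂ = 1/ε_s+1/ε₂−1 = 9.461.
Solve for T_s⁴: T_s⁴ = (D₂·T₁⁴ + D₁·T₂⁴)/(D₁+D₂) = 3.140×10⁹ K⁴.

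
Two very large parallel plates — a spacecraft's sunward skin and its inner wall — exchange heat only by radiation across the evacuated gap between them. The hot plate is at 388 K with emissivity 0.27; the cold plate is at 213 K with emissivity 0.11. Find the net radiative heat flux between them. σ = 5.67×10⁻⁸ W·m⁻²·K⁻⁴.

q ≈ 99.1 W/m²

For two infinite grey parallel plates, q = σ(T₁⁴ − T₂⁴)/(1/ε₁ + 1/ε₂ − 1).
T₁⁴ − T₂⁴ = 2.266×10¹⁰ − 2.058×10⁹ = 2.061×10¹⁰ K⁴.
1/ε₁ + 1/ε₂ − 1 = 3.704 + 9.091 − 1 = 11.79.
q = 5.67×10⁻⁸ × 2.061×10¹⁰ / 11.79.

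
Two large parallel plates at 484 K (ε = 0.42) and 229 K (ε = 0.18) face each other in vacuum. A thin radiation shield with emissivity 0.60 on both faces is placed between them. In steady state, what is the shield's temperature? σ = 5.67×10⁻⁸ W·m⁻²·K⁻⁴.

T_s ≈ 441 K

In steady state the net flux on the hot side equals that on the cold side.
σ(T₁⁴−T_s⁴)/D₁ = σ(T_s⁴−T₂⁴)/D₂, with D₁ = 1/ε₁+1/ε_s−1 = 3.048, D₂ = 1/ε_s+1/ε₂−1 = 6.222.
Solve for T_s⁴: T_s⁴ = (D₂·T₁⁴ + D₁·T₂⁴)/(D₁+D₂) = 3.774×10¹⁰ K⁴.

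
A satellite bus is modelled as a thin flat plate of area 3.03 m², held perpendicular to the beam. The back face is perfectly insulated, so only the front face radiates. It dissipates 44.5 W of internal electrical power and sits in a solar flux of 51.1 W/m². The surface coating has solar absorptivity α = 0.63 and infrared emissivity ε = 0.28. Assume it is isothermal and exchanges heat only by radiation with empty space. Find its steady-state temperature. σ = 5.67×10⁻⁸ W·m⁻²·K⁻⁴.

T ≈ 233 K

At steady state, absorbed solar power + internal power = radiated power.
Absorbed: α·S·A_cross = 0.63·51.1·3.030 = 97.54 W (cross-section A).
Total input = 97.54 + 44.5 = 142.0 W.
Radiated: εσ·A_surf·T⁴ with A_surf = A = 3.030 m².
T⁴ = 142.0/(0.28·5.67×10⁻⁸·3.030) = 2.953×10⁹ K⁴.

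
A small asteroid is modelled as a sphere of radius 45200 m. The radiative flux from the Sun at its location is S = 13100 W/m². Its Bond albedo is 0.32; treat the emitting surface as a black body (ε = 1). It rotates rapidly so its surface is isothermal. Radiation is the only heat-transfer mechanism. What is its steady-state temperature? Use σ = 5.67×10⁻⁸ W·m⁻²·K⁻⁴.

T ≈ 445 K

At equilibrium, absorbed power = emitted power.
Absorbing cross-section = πr² = 6.418×10⁹ m²; emitting surface = 4πr² = 2.567×10¹⁰ m² (ratio 4).
(1−a)S·A_cross = εσ·A_surf·T⁴  ⇒  T⁴ = (1−a)S/(4σ).
T⁴ = 0.680·13100/(4·5.67×10⁻⁸) = 3.928×10¹⁰ K⁴.
T = (3.928×10¹⁰)^(1/4).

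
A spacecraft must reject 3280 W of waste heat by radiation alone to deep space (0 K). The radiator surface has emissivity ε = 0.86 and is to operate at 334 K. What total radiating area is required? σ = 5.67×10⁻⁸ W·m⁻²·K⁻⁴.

P = εσA T⁴ ⇒ A = P/(εσT⁴).
T⁴ = 1.244×10¹⁰ K⁴.
A = 3280/(0.86 × 5.67×10⁻⁸ × 1.244×10¹⁰).

A ≈ 5.41 m²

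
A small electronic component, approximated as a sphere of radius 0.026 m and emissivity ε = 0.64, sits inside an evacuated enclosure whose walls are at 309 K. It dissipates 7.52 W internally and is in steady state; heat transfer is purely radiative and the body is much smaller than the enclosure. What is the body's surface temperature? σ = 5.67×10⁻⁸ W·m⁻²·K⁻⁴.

T ≈ 428 K

For a small grey body in a large enclosure, net radiated power = εσA(T⁴ − T_w⁴).
Steady state: P = εσA(T⁴ − T_w⁴) with A = 4πr² = 0.008495 m².
T⁴ = P/(εσA) + T_w⁴ = 7.52/(0.64·5.67×10⁻⁸·0.008495) + (309)⁴
    = 2.439×10¹⁰ + 9.117×10⁹ = 3.351×10¹⁰ K⁴.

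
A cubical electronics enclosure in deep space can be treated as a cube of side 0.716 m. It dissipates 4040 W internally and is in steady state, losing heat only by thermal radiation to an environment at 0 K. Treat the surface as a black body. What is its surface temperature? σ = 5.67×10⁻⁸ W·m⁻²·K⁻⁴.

T ≈ 390 K

Steady state: internal power = radiated power, P = εσA T⁴.
Radiating area A = 6L² = 3.076 m².
T⁴ = P/(εσA) = 4040/(1.0·5.67×10⁻⁸·3.076) = 2.316×10¹⁰ K⁴.
T = (2.316×10¹⁰)^(1/4).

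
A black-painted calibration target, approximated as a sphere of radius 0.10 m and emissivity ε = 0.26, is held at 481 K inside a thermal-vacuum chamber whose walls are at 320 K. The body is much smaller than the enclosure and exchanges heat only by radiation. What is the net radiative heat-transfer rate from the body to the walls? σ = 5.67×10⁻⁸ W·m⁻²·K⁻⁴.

For a small grey body in a large enclosure: P_net = εσA(T_body⁴ − T_wall⁴).
A = 4πr² = 0.1257 m²; T_body⁴ − T_wall⁴ = 5.353×10¹⁰ − 1.049×10¹⁰ = 4.304×10¹⁰ K⁴.
|P_net| = 0.26·5.67×10⁻⁸·0.1257·4.304×10¹⁰.

P_net ≈ 79.7 W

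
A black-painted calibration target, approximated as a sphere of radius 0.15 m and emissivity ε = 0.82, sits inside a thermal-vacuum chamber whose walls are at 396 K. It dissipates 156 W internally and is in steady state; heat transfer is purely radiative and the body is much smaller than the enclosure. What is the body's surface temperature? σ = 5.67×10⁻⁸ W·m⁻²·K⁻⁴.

For a small grey body in a large enclosure, net radiated power = εσA(T⁴ − T_w⁴).
Steady state: P = εσA(T⁴ − T_w⁴) with A = 4πr² = 0.2827 m².
T⁴ = P/(εσA) + T_w⁴ = 156/(0.82·5.67×10⁻⁸·0.2827) + (396)⁴
    = 1.187×10¹⁰ + 2.459×10¹⁰ = 3.646×10¹⁰ K⁴.

T ≈ 437 K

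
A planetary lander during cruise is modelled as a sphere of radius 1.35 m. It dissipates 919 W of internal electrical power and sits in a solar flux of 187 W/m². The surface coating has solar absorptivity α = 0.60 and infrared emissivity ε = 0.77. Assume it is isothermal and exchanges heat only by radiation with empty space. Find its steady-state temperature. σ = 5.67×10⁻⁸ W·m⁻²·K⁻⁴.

T ≈ 199 K

At steady state, absorbed solar power + internal power = radiated power.
Absorbed: α·S·A_cross = 0.60·187·5.726 = 642.4 W (cross-section πr²).
Total input = 642.4 + 919 = 1561 W.
Radiated: εσ·A_surf·T⁴ with A_surf = 4πr² = 22.90 m².
T⁴ = 1561/(0.77·5.67×10⁻⁸·22.90) = 1.562×10⁹ K⁴.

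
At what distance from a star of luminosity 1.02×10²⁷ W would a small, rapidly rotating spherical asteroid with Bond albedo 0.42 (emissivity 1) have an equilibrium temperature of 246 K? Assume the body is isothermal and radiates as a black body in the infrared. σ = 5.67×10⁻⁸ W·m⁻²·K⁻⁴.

For an isothermal black-emitting sphere, (1−a)S·πr² = σ·4πr²·T⁴ ⇒ S = 4σT⁴/(1−a).
S = 4·5.67×10⁻⁸·(246)⁴/0.580 = 1432 W/m².
Flux falls as S = L/(4πd²), so d = √(L/(4πS)) = √(1.02×10²⁷/(4π·1432)).

d ≈ 2.38×10¹¹ m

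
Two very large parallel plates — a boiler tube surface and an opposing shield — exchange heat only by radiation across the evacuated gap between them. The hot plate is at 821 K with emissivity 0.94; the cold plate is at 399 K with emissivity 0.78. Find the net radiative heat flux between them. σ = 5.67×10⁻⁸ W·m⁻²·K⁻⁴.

For two infinite grey parallel plates, q = σ(T₁⁴ − T₂⁴)/(1/ε₁ + 1/ε₂ − 1).
T₁⁴ − T₂⁴ = 4.543×10¹¹ − 2.534×10¹⁰ = 4.290×10¹¹ K⁴.
1/ε₁ + 1/ε₂ − 1 = 1.064 + 1.282 − 1 = 1.346.
q = 5.67×10⁻⁸ × 4.290×10¹¹ / 1.346.

q ≈ 18100 W/m²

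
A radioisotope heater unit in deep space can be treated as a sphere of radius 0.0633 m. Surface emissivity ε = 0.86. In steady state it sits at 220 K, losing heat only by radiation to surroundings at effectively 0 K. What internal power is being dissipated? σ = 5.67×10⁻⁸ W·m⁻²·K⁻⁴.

Steady state: P = εσA T⁴.
A = 4πr² = 0.05035 m²; T⁴ = (220)⁴ = 2.343×10⁹ K⁴.
P = 0.86 × 5.67×10⁻⁸ × 0.05035 × 2.343×10⁹.

P ≈ 5.75 W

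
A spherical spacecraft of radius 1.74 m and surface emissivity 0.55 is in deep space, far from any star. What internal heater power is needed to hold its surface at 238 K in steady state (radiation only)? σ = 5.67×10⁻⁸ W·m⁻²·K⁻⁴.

P ≈ 3810 W

P = εσ·4πr²·T⁴.
4πr² = 38.05 m²; T⁴ = 3.209×10⁹ K⁴.
P = 0.55·5.67×10⁻⁸·38.05·3.209×10⁹.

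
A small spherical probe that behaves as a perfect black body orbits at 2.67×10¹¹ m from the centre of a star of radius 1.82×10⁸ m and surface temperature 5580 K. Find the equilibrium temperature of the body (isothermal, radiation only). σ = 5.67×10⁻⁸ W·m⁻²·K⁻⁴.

T ≈ 103 K

The star's surface emits σT_*⁴; at distance d the flux is S = σT_*⁴(R_*/d)².
S = 5.67×10⁻⁸·(5580)⁴·(1.82×10⁸/2.67×10¹¹)² = 25.54 W/m².
For an isothermal sphere T⁴ = (1−a)S/(4σ) = 1.126×10⁸ K⁴.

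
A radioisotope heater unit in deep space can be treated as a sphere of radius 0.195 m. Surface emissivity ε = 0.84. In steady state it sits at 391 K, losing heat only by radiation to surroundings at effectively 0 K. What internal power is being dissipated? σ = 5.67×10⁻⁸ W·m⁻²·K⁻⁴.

P ≈ 532 W

Steady state: P = εσA T⁴.
A = 4πr² = 0.4778 m²; T⁴ = (391)⁴ = 2.337×10¹⁰ K⁴.
P = 0.84 × 5.67×10⁻⁸ × 0.4778 × 2.337×10¹⁰.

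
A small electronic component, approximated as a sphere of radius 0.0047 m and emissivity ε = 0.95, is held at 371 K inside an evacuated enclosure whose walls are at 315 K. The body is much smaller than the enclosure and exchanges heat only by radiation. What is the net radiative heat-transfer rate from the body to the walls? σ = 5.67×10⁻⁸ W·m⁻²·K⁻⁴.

P_net ≈ 0.136 W

For a small grey body in a large enclosure: P_net = εσA(T_body⁴ − T_wall⁴).
A = 4πr² = 2.776×10⁻⁴ m²; T_body⁴ − T_wall⁴ = 1.895×10¹⁰ − 9.846×10⁹ = 9.099×10⁹ K⁴.
|P_net| = 0.95·5.67×10⁻⁸·2.776×10⁻⁴·9.099×10⁹.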